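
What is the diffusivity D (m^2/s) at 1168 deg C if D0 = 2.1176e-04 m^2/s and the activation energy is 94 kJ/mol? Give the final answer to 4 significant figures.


D = D0 * exp(-Qd / (R*T))
T = 1441.15 K
D = 2.1176e-04 * exp(-94e3 / (8.314 * 1441.15))
D = 8.292e-08 m^2/s


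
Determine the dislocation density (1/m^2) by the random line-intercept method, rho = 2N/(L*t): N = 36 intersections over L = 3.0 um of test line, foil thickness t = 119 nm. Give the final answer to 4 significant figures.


rho = 2N / (L * t)
L = 3.0 um = 3e-06 m, t = 119 nm = 1.19e-07 m
rho = 2 * 36 / (3e-06 * 1.19e-07)
rho = 2.017e+14 1/m^2


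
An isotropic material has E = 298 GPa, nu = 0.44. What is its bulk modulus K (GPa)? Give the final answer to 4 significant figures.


K = E / (3*(1-2*nu))
K = 298 / (3*(1-2*0.44))
K = 827.8 GPa


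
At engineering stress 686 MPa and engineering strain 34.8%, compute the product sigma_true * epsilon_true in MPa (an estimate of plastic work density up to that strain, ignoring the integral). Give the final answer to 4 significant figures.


sigma_true = sigma_eng * (1 + epsilon_eng)
sigma_true = 686 * (1 + 0.348) = 924.728 MPa
epsilon_true = ln(1 + epsilon_eng)
epsilon_true = ln(1 + 0.348) = 0.298622
sigma_true * epsilon_true = 924.728 * 0.298622 = 276.1 MPa


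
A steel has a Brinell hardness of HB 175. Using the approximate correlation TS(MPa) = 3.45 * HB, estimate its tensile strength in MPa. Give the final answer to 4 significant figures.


TS (MPa) = 3.45 * HB
TS = 3.45 * 175
TS = 603.8 MPa


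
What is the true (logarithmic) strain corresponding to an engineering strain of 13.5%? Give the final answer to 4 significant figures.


epsilon_true = ln(1 + epsilon_eng)
epsilon_true = ln(1 + 0.135)
epsilon_true = 0.1266


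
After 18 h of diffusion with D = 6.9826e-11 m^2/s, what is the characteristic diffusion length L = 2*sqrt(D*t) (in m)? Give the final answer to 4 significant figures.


t = 18 hr = 64800 s
Diffusion length = 2*sqrt(D*t)
= 2*sqrt(6.9826e-11 * 64800)
= 4.254e-03 m


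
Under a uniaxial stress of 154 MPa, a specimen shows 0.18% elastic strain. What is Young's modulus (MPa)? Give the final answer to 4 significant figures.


E = sigma / epsilon
epsilon = 0.18% = 1.8e-03
E = 154 / 1.8e-03
E = 85560 MPa


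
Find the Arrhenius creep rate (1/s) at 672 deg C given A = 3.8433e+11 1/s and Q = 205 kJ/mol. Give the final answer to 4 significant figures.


rate = A * exp(-Q / (R*T))
T = 672 + 273.15 = 945.15 K
rate = 3.8433e+11 * exp(-205e3 / (8.314 * 945.15))
rate = 1.798 1/s


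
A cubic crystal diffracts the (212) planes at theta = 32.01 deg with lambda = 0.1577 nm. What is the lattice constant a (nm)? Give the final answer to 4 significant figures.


d = lambda / (2*sin(theta))
d = 0.1577 / (2*sin(32.01 deg))
d = 0.148755 nm
a = d * sqrt(h^2+k^2+l^2) = 0.148755 * sqrt(9)
a = 0.4463 nm


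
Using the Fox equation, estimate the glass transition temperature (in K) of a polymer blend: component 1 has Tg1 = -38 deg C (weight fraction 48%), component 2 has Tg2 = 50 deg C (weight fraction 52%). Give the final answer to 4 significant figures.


1/Tg = w1/Tg1 + w2/Tg2 (in Kelvin)
Tg1 = 235.15 K, Tg2 = 323.15 K
1/Tg = 0.48/235.15 + 0.52/323.15
Tg = 273.9 K


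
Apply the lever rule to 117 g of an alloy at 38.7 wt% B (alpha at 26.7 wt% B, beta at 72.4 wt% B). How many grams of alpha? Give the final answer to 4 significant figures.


f_alpha = (C_beta - C0) / (C_beta - C_alpha)
f_alpha = (72.4 - 38.7) / (72.4 - 26.7) = 0.737418
m_alpha = f_alpha * m_total = 0.737418 * 117 = 86.28 g


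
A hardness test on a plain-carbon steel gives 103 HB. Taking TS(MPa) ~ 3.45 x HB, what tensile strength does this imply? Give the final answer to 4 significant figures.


TS (MPa) = 3.45 * HB
TS = 3.45 * 103
TS = 355.4 MPa


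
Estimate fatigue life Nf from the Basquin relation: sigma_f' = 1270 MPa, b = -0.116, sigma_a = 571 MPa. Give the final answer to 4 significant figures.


sigma_a = sigma_f' * (2*Nf)^b
2*Nf = (sigma_a / sigma_f')^(1/b)
2*Nf = (571 / 1270)^(1/-0.116)
2*Nf = 983.613
Nf = 491.8 cycles


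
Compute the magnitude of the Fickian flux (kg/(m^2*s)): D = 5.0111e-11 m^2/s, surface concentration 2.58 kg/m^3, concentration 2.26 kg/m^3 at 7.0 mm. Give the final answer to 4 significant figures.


J = -D * (dC/dx) = D * (C1 - C2) / dx
J = 5.0111e-11 * (2.58 - 2.26) / 7e-03
J = 2.291e-09 kg/(m^2*s)


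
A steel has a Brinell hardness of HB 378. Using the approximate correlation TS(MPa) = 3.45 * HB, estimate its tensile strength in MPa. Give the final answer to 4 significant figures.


TS (MPa) = 3.45 * HB
TS = 3.45 * 378
TS = 1304 MPa


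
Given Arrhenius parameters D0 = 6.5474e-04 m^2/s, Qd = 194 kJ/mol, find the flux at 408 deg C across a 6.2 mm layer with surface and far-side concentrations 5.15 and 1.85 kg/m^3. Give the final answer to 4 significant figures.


Step 1: D = D0 * exp(-Qd/(R*T))
T = 408 + 273.15 = 681.15 K
D = 6.5474e-04 * exp(-194e3 / (8.314 * 681.15)) = 8.67872e-19 m^2/s
Step 2: J = D * (C1 - C2) / dx
J = 8.67872e-19 * (5.15 - 1.85) / 6.2e-03
J = 4.619e-16 kg/(m^2*s)


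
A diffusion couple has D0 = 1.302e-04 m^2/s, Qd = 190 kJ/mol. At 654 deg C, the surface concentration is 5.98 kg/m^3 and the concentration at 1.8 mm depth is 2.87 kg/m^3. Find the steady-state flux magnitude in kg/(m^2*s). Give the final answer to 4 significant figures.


Step 1: D = D0 * exp(-Qd/(R*T))
T = 654 + 273.15 = 927.15 K
D = 1.302e-04 * exp(-190e3 / (8.314 * 927.15)) = 2.56937e-15 m^2/s
Step 2: J = D * (C1 - C2) / dx
J = 2.56937e-15 * (5.98 - 2.87) / 1.8e-03
J = 4.439e-12 kg/(m^2*s)


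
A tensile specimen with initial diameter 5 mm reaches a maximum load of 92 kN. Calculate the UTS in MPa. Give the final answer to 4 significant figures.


A0 = pi*(d/2)^2 = pi*(5/2)^2 = 19.635 mm^2
UTS = F_max / A0 = 92*1000 / 19.635
UTS = 4686 MPa


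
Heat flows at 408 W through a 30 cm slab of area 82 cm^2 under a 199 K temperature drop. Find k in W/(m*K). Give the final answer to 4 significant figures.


k = Q*L / (A*dT)
L = 0.3 m, A = 8.2e-03 m^2
k = 408 * 0.3 / (8.2e-03 * 199)
k = 75.01 W/(m*K)


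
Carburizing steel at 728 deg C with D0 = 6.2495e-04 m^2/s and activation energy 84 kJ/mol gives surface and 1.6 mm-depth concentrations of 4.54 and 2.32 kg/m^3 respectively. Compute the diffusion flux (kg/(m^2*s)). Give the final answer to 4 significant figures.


Step 1: D = D0 * exp(-Qd/(R*T))
T = 728 + 273.15 = 1001.15 K
D = 6.2495e-04 * exp(-84e3 / (8.314 * 1001.15)) = 2.58832e-08 m^2/s
Step 2: J = D * (C1 - C2) / dx
J = 2.58832e-08 * (4.54 - 2.32) / 1.6e-03
J = 3.591e-05 kg/(m^2*s)


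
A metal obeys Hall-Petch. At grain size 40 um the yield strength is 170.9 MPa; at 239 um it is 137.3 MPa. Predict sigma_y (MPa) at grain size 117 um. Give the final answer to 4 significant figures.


sigma_y = sigma0 + k / sqrt(d)
1/sqrt(d1) = 1/sqrt(4e-05) = 158.114;  1/sqrt(d2) = 64.6846
k = (sigma1 - sigma2) / (1/sqrt(d1) - 1/sqrt(d2)) = (170.9 - 137.3) / (158.114 - 64.6846) = 0.35963 MPa*m^0.5
sigma0 = sigma1 - k/sqrt(d1) = 170.9 - 0.35963*158.114 = 114.037 MPa
sigma_y(d3) = 114.037 + 0.35963 / sqrt(1.17e-04) = 147.3 MPa


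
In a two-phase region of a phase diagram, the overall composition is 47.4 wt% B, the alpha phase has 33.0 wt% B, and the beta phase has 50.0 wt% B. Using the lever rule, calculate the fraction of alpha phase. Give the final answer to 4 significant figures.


f_alpha = (C_beta - C0) / (C_beta - C_alpha)
f_alpha = (50.0 - 47.4) / (50.0 - 33.0)
f_alpha = 0.1529


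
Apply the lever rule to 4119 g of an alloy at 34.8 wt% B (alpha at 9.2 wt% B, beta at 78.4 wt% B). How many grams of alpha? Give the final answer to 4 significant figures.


f_alpha = (C_beta - C0) / (C_beta - C_alpha)
f_alpha = (78.4 - 34.8) / (78.4 - 9.2) = 0.630058
m_alpha = f_alpha * m_total = 0.630058 * 4119 = 2595 g


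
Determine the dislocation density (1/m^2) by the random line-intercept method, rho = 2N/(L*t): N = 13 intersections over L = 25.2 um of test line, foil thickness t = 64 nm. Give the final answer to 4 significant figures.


rho = 2N / (L * t)
L = 25.2 um = 2.52e-05 m, t = 64 nm = 6.4e-08 m
rho = 2 * 13 / (2.52e-05 * 6.4e-08)
rho = 1.612e+13 1/m^2


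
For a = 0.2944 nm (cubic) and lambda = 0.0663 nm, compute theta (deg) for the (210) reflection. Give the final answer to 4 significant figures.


d = a / sqrt(h^2+k^2+l^2)
d = 0.2944 / sqrt(5) = 0.13166 nm
lambda = 2*d*sin(theta)  =>  sin(theta) = lambda / (2*d)
sin(theta) = 0.0663 / (2 * 0.13166) = 0.251786
theta = 14.58 deg


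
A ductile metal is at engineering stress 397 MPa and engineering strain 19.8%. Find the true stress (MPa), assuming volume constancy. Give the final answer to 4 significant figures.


sigma_true = sigma_eng * (1 + epsilon_eng)
sigma_true = 397 * (1 + 0.198)
sigma_true = 475.6 MPa


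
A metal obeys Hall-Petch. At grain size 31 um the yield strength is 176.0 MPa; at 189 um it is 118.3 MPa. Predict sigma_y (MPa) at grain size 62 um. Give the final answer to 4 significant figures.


sigma_y = sigma0 + k / sqrt(d)
1/sqrt(d1) = 1/sqrt(3.1e-05) = 179.605;  1/sqrt(d2) = 72.7393
k = (sigma1 - sigma2) / (1/sqrt(d1) - 1/sqrt(d2)) = (176.0 - 118.3) / (179.605 - 72.7393) = 0.539928 MPa*m^0.5
sigma0 = sigma1 - k/sqrt(d1) = 176.0 - 0.539928*179.605 = 79.026 MPa
sigma_y(d3) = 79.026 + 0.539928 / sqrt(6.2e-05) = 147.6 MPa


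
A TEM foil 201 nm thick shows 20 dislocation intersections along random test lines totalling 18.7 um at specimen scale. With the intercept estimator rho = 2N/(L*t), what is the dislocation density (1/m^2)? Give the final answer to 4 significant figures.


rho = 2N / (L * t)
L = 18.7 um = 1.87e-05 m, t = 201 nm = 2.01e-07 m
rho = 2 * 20 / (1.87e-05 * 2.01e-07)
rho = 1.064e+13 1/m^2


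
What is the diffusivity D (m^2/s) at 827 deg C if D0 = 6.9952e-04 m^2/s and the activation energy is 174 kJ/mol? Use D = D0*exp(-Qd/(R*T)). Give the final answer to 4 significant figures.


D = D0 * exp(-Qd / (R*T))
T = 1100.15 K
D = 6.9952e-04 * exp(-174e3 / (8.314 * 1100.15))
D = 3.829e-12 m^2/s


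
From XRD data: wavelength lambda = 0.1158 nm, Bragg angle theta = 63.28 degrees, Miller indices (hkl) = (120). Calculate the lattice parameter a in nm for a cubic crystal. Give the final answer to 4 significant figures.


d = lambda / (2*sin(theta))
d = 0.1158 / (2*sin(63.28 deg))
d = 0.0648221 nm
a = d * sqrt(h^2+k^2+l^2) = 0.0648221 * sqrt(5)
a = 0.1449 nm


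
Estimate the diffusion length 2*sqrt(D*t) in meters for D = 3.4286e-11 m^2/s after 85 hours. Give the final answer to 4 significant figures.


t = 85 hr = 306000 s
Diffusion length = 2*sqrt(D*t)
= 2*sqrt(3.4286e-11 * 306000)
= 6.478e-03 m


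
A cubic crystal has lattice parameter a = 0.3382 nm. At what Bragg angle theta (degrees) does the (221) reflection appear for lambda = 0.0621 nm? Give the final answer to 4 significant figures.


d = a / sqrt(h^2+k^2+l^2)
d = 0.3382 / sqrt(9) = 0.112733 nm
lambda = 2*d*sin(theta)  =>  sin(theta) = lambda / (2*d)
sin(theta) = 0.0621 / (2 * 0.112733) = 0.275429
theta = 15.99 deg


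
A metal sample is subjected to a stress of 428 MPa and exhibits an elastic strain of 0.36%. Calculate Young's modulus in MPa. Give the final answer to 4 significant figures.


E = sigma / epsilon
epsilon = 0.36% = 3.6e-03
E = 428 / 3.6e-03
E = 118900 MPa


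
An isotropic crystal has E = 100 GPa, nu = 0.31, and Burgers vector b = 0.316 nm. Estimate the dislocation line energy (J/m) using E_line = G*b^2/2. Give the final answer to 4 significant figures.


Step 1: G = E / (2*(1+nu))
G = 100 / (2*(1+0.31)) = 38.1679 GPa = 3.81679e+10 Pa
Step 2: E_line = G*b^2/2
b = 0.316 nm = 3.16e-10 m
E_line = 0.5 * 3.81679e+10 * (3.16e-10)^2 = 1.906e-09 J/m


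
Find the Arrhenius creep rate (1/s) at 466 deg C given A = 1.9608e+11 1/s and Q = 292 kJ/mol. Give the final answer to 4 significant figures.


rate = A * exp(-Q / (R*T))
T = 466 + 273.15 = 739.15 K
rate = 1.9608e+11 * exp(-292e3 / (8.314 * 739.15))
rate = 4.534e-10 1/s


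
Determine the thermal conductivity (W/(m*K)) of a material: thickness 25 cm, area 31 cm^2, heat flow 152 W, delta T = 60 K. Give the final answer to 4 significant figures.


k = Q*L / (A*dT)
L = 0.25 m, A = 3.1e-03 m^2
k = 152 * 0.25 / (3.1e-03 * 60)
k = 204.3 W/(m*K)


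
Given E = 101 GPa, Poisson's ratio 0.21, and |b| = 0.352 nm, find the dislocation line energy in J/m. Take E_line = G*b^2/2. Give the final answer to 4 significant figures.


Step 1: G = E / (2*(1+nu))
G = 101 / (2*(1+0.21)) = 41.7355 GPa = 4.17355e+10 Pa
Step 2: E_line = G*b^2/2
b = 0.352 nm = 3.52e-10 m
E_line = 0.5 * 4.17355e+10 * (3.52e-10)^2 = 2.586e-09 J/m


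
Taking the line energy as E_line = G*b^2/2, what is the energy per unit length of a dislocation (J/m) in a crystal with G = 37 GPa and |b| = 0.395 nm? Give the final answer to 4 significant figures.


E = G*b^2/2
b = 0.395 nm = 3.95e-10 m
G = 37 GPa = 3.7e+10 Pa
E = 0.5 * 3.7e+10 * (3.95e-10)^2
E = 2.886e-09 J/m


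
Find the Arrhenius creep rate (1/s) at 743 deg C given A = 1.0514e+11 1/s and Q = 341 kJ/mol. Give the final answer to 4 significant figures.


rate = A * exp(-Q / (R*T))
T = 743 + 273.15 = 1016.15 K
rate = 1.0514e+11 * exp(-341e3 / (8.314 * 1016.15))
rate = 3.106e-07 1/s


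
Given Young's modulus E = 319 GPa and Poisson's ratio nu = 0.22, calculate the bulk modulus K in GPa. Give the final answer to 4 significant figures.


K = E / (3*(1-2*nu))
K = 319 / (3*(1-2*0.22))
K = 189.9 GPa


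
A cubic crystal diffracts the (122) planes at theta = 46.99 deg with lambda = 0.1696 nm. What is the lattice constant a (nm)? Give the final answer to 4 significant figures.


d = lambda / (2*sin(theta))
d = 0.1696 / (2*sin(46.99 deg))
d = 0.115968 nm
a = d * sqrt(h^2+k^2+l^2) = 0.115968 * sqrt(9)
a = 0.3479 nm


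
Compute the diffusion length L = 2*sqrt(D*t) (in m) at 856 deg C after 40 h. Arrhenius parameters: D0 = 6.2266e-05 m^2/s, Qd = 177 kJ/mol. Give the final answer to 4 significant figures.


Step 1: D = D0 * exp(-Qd/(R*T))
T = 1129.15 K
D = 6.2266e-05 * exp(-177e3 / (8.314 * 1129.15)) = 4.03562e-13 m^2/s
Step 2: L = 2*sqrt(D*t)
t = 40 h = 144000 s
L = 2*sqrt(4.03562e-13 * 144000) = 4.821e-04 m


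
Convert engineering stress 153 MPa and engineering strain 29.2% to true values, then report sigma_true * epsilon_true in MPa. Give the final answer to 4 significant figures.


sigma_true = sigma_eng * (1 + epsilon_eng)
sigma_true = 153 * (1 + 0.292) = 197.676 MPa
epsilon_true = ln(1 + epsilon_eng)
epsilon_true = ln(1 + 0.292) = 0.256191
sigma_true * epsilon_true = 197.676 * 0.256191 = 50.64 MPa


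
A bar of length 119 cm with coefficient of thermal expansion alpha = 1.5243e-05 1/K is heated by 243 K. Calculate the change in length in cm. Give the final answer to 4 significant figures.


dL = L0 * alpha * dT
dL = 119 * 1.5243e-05 * 243
dL = 0.4408 cm


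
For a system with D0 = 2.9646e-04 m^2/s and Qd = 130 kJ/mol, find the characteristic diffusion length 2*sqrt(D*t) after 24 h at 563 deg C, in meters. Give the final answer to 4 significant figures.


Step 1: D = D0 * exp(-Qd/(R*T))
T = 836.15 K
D = 2.9646e-04 * exp(-130e3 / (8.314 * 836.15)) = 2.2414e-12 m^2/s
Step 2: L = 2*sqrt(D*t)
t = 24 h = 86400 s
L = 2*sqrt(2.2414e-12 * 86400) = 8.801e-04 m


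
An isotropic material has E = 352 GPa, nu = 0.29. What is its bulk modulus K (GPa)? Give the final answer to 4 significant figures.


K = E / (3*(1-2*nu))
K = 352 / (3*(1-2*0.29))
K = 279.4 GPa


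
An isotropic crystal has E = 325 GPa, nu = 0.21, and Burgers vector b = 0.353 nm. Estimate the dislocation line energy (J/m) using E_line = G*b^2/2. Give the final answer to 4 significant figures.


Step 1: G = E / (2*(1+nu))
G = 325 / (2*(1+0.21)) = 134.298 GPa = 1.34298e+11 Pa
Step 2: E_line = G*b^2/2
b = 0.353 nm = 3.53e-10 m
E_line = 0.5 * 1.34298e+11 * (3.53e-10)^2 = 8.367e-09 J/m


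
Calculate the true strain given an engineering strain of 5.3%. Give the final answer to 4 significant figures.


epsilon_true = ln(1 + epsilon_eng)
epsilon_true = ln(1 + 0.053)
epsilon_true = 0.05164


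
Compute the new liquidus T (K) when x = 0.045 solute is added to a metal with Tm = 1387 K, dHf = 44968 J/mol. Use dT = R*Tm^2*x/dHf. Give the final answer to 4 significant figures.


dT = R*Tm^2*x / dHf
dT = 8.314 * 1387^2 * 0.045 / 44968
dT = 16.0056 K
T_new = 1387 - 16.0056 = 1371 K


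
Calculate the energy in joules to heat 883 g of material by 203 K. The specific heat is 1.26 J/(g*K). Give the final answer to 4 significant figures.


Q = m * cp * dT
Q = 883 * 1.26 * 203
Q = 225900 J


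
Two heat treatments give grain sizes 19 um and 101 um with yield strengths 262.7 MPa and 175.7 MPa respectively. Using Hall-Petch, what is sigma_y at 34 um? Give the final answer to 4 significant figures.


sigma_y = sigma0 + k / sqrt(d)
1/sqrt(d1) = 1/sqrt(1.9e-05) = 229.416;  1/sqrt(d2) = 99.5037
k = (sigma1 - sigma2) / (1/sqrt(d1) - 1/sqrt(d2)) = (262.7 - 175.7) / (229.416 - 99.5037) = 0.669684 MPa*m^0.5
sigma0 = sigma1 - k/sqrt(d1) = 262.7 - 0.669684*229.416 = 109.064 MPa
sigma_y(d3) = 109.064 + 0.669684 / sqrt(3.4e-05) = 223.9 MPa


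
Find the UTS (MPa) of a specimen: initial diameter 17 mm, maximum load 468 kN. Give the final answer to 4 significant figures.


A0 = pi*(d/2)^2 = pi*(17/2)^2 = 226.98 mm^2
UTS = F_max / A0 = 468*1000 / 226.98
UTS = 2062 MPa


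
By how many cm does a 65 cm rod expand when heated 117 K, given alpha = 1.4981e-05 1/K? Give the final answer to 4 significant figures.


dL = L0 * alpha * dT
dL = 65 * 1.4981e-05 * 117
dL = 0.1139 cm


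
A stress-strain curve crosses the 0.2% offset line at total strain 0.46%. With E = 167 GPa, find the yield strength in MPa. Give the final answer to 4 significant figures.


Offset strain = 0.002
Elastic strain at yield = total_strain - offset = 4.6e-03 - 0.002 = 2.6e-03
sigma_y = E * elastic_strain = 167000 * 2.6e-03
sigma_y = 434.2 MPa


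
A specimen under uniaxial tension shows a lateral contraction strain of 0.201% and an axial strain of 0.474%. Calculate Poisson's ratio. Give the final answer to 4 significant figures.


nu = -epsilon_lat / epsilon_axial
Lateral strain is contraction (negative), so using magnitudes:
nu = 0.201 / 0.474
nu = 0.4241


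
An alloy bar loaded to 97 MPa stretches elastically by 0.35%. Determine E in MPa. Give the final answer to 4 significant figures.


E = sigma / epsilon
epsilon = 0.35% = 3.5e-03
E = 97 / 3.5e-03
E = 27710 MPa


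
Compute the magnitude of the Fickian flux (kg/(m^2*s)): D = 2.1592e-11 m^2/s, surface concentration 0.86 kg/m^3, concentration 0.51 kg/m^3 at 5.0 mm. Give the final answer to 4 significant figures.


J = -D * (dC/dx) = D * (C1 - C2) / dx
J = 2.1592e-11 * (0.86 - 0.51) / 5e-03
J = 1.511e-09 kg/(m^2*s)


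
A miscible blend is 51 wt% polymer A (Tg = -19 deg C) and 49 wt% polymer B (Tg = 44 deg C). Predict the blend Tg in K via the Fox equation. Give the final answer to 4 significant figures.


1/Tg = w1/Tg1 + w2/Tg2 (in Kelvin)
Tg1 = 254.15 K, Tg2 = 317.15 K
1/Tg = 0.51/254.15 + 0.49/317.15
Tg = 281.6 K


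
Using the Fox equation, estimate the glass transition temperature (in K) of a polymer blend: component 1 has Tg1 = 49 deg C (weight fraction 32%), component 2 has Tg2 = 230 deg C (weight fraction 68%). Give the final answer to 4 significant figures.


1/Tg = w1/Tg1 + w2/Tg2 (in Kelvin)
Tg1 = 322.15 K, Tg2 = 503.15 K
1/Tg = 0.32/322.15 + 0.68/503.15
Tg = 426.5 K


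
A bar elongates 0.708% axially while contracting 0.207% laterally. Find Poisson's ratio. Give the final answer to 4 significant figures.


nu = -epsilon_lat / epsilon_axial
Lateral strain is contraction (negative), so using magnitudes:
nu = 0.207 / 0.708
nu = 0.2924


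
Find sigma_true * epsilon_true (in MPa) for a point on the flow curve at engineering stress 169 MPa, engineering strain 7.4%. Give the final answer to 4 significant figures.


sigma_true = sigma_eng * (1 + epsilon_eng)
sigma_true = 169 * (1 + 0.074) = 181.506 MPa
epsilon_true = ln(1 + epsilon_eng)
epsilon_true = ln(1 + 0.074) = 0.07139
sigma_true * epsilon_true = 181.506 * 0.07139 = 12.96 MPa


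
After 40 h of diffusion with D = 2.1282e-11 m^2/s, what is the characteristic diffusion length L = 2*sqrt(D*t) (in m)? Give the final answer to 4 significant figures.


t = 40 hr = 144000 s
Diffusion length = 2*sqrt(D*t)
= 2*sqrt(2.1282e-11 * 144000)
= 3.501e-03 m


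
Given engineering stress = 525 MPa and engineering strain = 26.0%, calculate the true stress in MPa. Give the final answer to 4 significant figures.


sigma_true = sigma_eng * (1 + epsilon_eng)
sigma_true = 525 * (1 + 0.26)
sigma_true = 661.5 MPa


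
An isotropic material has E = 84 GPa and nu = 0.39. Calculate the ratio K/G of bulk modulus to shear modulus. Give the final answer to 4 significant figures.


G = E / (2*(1+nu))
G = 84 / (2*(1+0.39)) = 30.2158 GPa
K = E / (3*(1-2*nu))
K = 84 / (3*(1-2*0.39)) = 127.273 GPa
K/G = 127.273 / 30.2158 = 4.212


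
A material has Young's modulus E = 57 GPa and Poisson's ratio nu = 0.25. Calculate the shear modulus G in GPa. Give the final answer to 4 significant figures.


G = E / (2*(1+nu))
G = 57 / (2*(1+0.25))
G = 22.8 GPa


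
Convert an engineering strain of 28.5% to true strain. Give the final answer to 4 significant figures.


epsilon_true = ln(1 + epsilon_eng)
epsilon_true = ln(1 + 0.285)
epsilon_true = 0.2508


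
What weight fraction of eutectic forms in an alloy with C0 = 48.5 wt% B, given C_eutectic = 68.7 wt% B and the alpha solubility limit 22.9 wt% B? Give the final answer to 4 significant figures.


f_primary = (C_e - C0) / (C_e - C_alpha_max)
f_primary = (68.7 - 48.5) / (68.7 - 22.9)
f_primary = 0.441048
f_eutectic = 1 - 0.441048 = 0.559


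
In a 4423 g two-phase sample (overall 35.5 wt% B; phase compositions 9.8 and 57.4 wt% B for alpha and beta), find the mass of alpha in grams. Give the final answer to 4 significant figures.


f_alpha = (C_beta - C0) / (C_beta - C_alpha)
f_alpha = (57.4 - 35.5) / (57.4 - 9.8) = 0.460084
m_alpha = f_alpha * m_total = 0.460084 * 4423 = 2035 g


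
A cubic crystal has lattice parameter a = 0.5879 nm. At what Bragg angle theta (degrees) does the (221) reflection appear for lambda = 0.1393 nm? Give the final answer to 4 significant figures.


d = a / sqrt(h^2+k^2+l^2)
d = 0.5879 / sqrt(9) = 0.195967 nm
lambda = 2*d*sin(theta)  =>  sin(theta) = lambda / (2*d)
sin(theta) = 0.1393 / (2 * 0.195967) = 0.355418
theta = 20.82 deg


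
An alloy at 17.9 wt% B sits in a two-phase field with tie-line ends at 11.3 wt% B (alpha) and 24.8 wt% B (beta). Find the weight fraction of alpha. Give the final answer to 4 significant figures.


f_alpha = (C_beta - C0) / (C_beta - C_alpha)
f_alpha = (24.8 - 17.9) / (24.8 - 11.3)
f_alpha = 0.5111


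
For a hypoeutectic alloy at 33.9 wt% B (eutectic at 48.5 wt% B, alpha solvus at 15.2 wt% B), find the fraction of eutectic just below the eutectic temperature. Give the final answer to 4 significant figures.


f_primary = (C_e - C0) / (C_e - C_alpha_max)
f_primary = (48.5 - 33.9) / (48.5 - 15.2)
f_primary = 0.438438
f_eutectic = 1 - 0.438438 = 0.5616


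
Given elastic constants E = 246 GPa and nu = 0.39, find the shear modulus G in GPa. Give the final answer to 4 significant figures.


G = E / (2*(1+nu))
G = 246 / (2*(1+0.39))
G = 88.49 GPa


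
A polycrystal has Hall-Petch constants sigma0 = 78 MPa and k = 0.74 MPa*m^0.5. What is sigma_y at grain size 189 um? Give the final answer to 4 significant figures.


sigma_y = sigma0 + k / sqrt(d)
d = 189 um = 1.89e-04 m
sigma_y = 78 + 0.74 / sqrt(1.89e-04)
sigma_y = 131.8 MPa


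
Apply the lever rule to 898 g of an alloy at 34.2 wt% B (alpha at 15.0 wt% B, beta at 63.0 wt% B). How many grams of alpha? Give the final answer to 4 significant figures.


f_alpha = (C_beta - C0) / (C_beta - C_alpha)
f_alpha = (63.0 - 34.2) / (63.0 - 15.0) = 0.6
m_alpha = f_alpha * m_total = 0.6 * 898 = 538.8 g


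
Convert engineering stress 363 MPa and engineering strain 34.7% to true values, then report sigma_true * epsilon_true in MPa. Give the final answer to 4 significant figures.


sigma_true = sigma_eng * (1 + epsilon_eng)
sigma_true = 363 * (1 + 0.347) = 488.961 MPa
epsilon_true = ln(1 + epsilon_eng)
epsilon_true = ln(1 + 0.347) = 0.29788
sigma_true * epsilon_true = 488.961 * 0.29788 = 145.7 MPa


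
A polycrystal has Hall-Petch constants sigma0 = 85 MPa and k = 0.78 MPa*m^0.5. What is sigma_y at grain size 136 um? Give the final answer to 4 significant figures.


sigma_y = sigma0 + k / sqrt(d)
d = 136 um = 1.36e-04 m
sigma_y = 85 + 0.78 / sqrt(1.36e-04)
sigma_y = 151.9 MPa


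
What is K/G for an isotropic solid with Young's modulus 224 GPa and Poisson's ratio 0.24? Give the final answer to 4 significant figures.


G = E / (2*(1+nu))
G = 224 / (2*(1+0.24)) = 90.3226 GPa
K = E / (3*(1-2*nu))
K = 224 / (3*(1-2*0.24)) = 143.59 GPa
K/G = 143.59 / 90.3226 = 1.59


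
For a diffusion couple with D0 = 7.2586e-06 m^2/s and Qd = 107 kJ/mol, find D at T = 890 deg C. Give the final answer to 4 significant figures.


D = D0 * exp(-Qd / (R*T))
T = 1163.15 K
D = 7.2586e-06 * exp(-107e3 / (8.314 * 1163.15))
D = 1.136e-10 m^2/s


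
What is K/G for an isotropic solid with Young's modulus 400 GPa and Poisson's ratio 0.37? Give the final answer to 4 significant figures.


G = E / (2*(1+nu))
G = 400 / (2*(1+0.37)) = 145.985 GPa
K = E / (3*(1-2*nu))
K = 400 / (3*(1-2*0.37)) = 512.821 GPa
K/G = 512.821 / 145.985 = 3.513


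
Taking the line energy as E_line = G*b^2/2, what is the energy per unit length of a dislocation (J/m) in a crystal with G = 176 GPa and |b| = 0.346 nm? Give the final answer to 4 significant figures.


E = G*b^2/2
b = 0.346 nm = 3.46e-10 m
G = 176 GPa = 1.76e+11 Pa
E = 0.5 * 1.76e+11 * (3.46e-10)^2
E = 1.054e-08 J/m


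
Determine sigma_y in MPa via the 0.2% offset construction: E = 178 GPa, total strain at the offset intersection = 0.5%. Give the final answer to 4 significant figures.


Offset strain = 0.002
Elastic strain at yield = total_strain - offset = 5e-03 - 0.002 = 3e-03
sigma_y = E * elastic_strain = 178000 * 3e-03
sigma_y = 534 MPa


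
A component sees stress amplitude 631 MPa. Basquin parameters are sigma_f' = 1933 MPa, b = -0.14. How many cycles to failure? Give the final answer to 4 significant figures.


sigma_a = sigma_f' * (2*Nf)^b
2*Nf = (sigma_a / sigma_f')^(1/b)
2*Nf = (631 / 1933)^(1/-0.14)
2*Nf = 2970.81
Nf = 1485 cycles


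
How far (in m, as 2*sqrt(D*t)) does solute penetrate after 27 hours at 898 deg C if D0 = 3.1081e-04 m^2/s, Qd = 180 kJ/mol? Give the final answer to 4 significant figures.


Step 1: D = D0 * exp(-Qd/(R*T))
T = 1171.15 K
D = 3.1081e-04 * exp(-180e3 / (8.314 * 1171.15)) = 2.9107e-12 m^2/s
Step 2: L = 2*sqrt(D*t)
t = 27 h = 97200 s
L = 2*sqrt(2.9107e-12 * 97200) = 1.064e-03 m


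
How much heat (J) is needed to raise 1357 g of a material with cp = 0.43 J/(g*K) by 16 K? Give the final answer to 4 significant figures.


Q = m * cp * dT
Q = 1357 * 0.43 * 16
Q = 9336 J


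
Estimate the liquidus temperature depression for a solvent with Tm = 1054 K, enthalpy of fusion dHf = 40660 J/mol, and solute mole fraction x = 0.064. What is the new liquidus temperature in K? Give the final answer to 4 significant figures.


dT = R*Tm^2*x / dHf
dT = 8.314 * 1054^2 * 0.064 / 40660
dT = 14.538 K
T_new = 1054 - 14.538 = 1039 K


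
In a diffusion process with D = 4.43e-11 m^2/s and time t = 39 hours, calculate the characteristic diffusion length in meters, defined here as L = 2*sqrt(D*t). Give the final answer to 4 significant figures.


t = 39 hr = 140400 s
Diffusion length = 2*sqrt(D*t)
= 2*sqrt(4.43e-11 * 140400)
= 4.988e-03 m


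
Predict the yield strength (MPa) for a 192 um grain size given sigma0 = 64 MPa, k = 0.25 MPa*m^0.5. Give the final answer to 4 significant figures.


sigma_y = sigma0 + k / sqrt(d)
d = 192 um = 1.92e-04 m
sigma_y = 64 + 0.25 / sqrt(1.92e-04)
sigma_y = 82.04 MPa


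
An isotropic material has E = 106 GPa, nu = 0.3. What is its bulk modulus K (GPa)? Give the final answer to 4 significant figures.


K = E / (3*(1-2*nu))
K = 106 / (3*(1-2*0.3))
K = 88.33 GPa


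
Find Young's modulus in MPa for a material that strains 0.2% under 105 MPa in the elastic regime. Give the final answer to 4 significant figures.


E = sigma / epsilon
epsilon = 0.2% = 2e-03
E = 105 / 2e-03
E = 52500 MPa


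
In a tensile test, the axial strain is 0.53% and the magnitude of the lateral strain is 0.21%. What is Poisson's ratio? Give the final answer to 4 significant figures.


nu = -epsilon_lat / epsilon_axial
Lateral strain is contraction (negative), so using magnitudes:
nu = 0.21 / 0.53
nu = 0.3962


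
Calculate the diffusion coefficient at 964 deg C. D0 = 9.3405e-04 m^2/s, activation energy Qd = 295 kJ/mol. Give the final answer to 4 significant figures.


D = D0 * exp(-Qd / (R*T))
T = 1237.15 K
D = 9.3405e-04 * exp(-295e3 / (8.314 * 1237.15))
D = 3.27e-16 m^2/s


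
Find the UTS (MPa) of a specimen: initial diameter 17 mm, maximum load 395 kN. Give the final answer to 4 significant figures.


A0 = pi*(d/2)^2 = pi*(17/2)^2 = 226.98 mm^2
UTS = F_max / A0 = 395*1000 / 226.98
UTS = 1740 MPa


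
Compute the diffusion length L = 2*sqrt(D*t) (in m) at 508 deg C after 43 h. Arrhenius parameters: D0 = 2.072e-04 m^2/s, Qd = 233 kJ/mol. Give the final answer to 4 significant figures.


Step 1: D = D0 * exp(-Qd/(R*T))
T = 781.15 K
D = 2.072e-04 * exp(-233e3 / (8.314 * 781.15)) = 5.43718e-20 m^2/s
Step 2: L = 2*sqrt(D*t)
t = 43 h = 154800 s
L = 2*sqrt(5.43718e-20 * 154800) = 1.835e-07 m


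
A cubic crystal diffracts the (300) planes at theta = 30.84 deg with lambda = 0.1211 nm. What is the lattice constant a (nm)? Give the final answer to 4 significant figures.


d = lambda / (2*sin(theta))
d = 0.1211 / (2*sin(30.84 deg))
d = 0.118114 nm
a = d * sqrt(h^2+k^2+l^2) = 0.118114 * sqrt(9)
a = 0.3543 nm


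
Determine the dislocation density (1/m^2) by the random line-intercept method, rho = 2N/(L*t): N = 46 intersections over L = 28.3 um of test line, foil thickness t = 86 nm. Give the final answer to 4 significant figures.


rho = 2N / (L * t)
L = 28.3 um = 2.83e-05 m, t = 86 nm = 8.6e-08 m
rho = 2 * 46 / (2.83e-05 * 8.6e-08)
rho = 3.78e+13 1/m^2


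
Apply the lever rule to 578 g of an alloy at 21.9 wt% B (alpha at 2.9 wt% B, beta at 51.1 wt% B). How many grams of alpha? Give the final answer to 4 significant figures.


f_alpha = (C_beta - C0) / (C_beta - C_alpha)
f_alpha = (51.1 - 21.9) / (51.1 - 2.9) = 0.605809
m_alpha = f_alpha * m_total = 0.605809 * 578 = 350.2 g


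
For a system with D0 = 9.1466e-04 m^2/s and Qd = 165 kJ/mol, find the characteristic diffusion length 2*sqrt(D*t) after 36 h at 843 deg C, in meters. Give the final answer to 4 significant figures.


Step 1: D = D0 * exp(-Qd/(R*T))
T = 1116.15 K
D = 9.1466e-04 * exp(-165e3 / (8.314 * 1116.15)) = 1.73442e-11 m^2/s
Step 2: L = 2*sqrt(D*t)
t = 36 h = 129600 s
L = 2*sqrt(1.73442e-11 * 129600) = 2.999e-03 m


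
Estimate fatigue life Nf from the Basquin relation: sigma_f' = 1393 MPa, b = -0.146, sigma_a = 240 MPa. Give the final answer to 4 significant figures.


sigma_a = sigma_f' * (2*Nf)^b
2*Nf = (sigma_a / sigma_f')^(1/b)
2*Nf = (240 / 1393)^(1/-0.146)
2*Nf = 170253
Nf = 85130 cycles


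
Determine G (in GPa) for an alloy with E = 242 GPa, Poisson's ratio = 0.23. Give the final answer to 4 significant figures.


G = E / (2*(1+nu))
G = 242 / (2*(1+0.23))
G = 98.37 GPa


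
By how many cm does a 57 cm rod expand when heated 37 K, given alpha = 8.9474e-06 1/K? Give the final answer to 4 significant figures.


dL = L0 * alpha * dT
dL = 57 * 8.9474e-06 * 37
dL = 0.01887 cm


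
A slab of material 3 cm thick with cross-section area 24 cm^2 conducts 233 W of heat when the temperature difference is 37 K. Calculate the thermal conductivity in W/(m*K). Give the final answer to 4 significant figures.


k = Q*L / (A*dT)
L = 0.03 m, A = 2.4e-03 m^2
k = 233 * 0.03 / (2.4e-03 * 37)
k = 78.72 W/(m*K)


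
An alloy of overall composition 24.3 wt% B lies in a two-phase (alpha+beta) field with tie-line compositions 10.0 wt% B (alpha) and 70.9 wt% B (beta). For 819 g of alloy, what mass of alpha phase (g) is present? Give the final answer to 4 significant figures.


f_alpha = (C_beta - C0) / (C_beta - C_alpha)
f_alpha = (70.9 - 24.3) / (70.9 - 10.0) = 0.765189
m_alpha = f_alpha * m_total = 0.765189 * 819 = 626.7 g


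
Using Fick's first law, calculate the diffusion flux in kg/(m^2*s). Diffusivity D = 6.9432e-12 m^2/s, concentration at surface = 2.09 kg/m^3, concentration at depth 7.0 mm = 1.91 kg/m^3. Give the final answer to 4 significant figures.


J = -D * (dC/dx) = D * (C1 - C2) / dx
J = 6.9432e-12 * (2.09 - 1.91) / 7e-03
J = 1.785e-10 kg/(m^2*s)


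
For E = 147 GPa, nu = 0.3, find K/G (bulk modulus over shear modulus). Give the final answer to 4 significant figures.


G = E / (2*(1+nu))
G = 147 / (2*(1+0.3)) = 56.5385 GPa
K = E / (3*(1-2*nu))
K = 147 / (3*(1-2*0.3)) = 122.5 GPa
K/G = 122.5 / 56.5385 = 2.167


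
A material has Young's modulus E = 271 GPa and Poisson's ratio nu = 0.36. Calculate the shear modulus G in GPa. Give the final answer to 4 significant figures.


G = E / (2*(1+nu))
G = 271 / (2*(1+0.36))
G = 99.63 GPa


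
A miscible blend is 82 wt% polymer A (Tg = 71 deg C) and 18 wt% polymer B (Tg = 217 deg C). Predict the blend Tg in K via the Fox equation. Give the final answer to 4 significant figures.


1/Tg = w1/Tg1 + w2/Tg2 (in Kelvin)
Tg1 = 344.15 K, Tg2 = 490.15 K
1/Tg = 0.82/344.15 + 0.18/490.15
Tg = 363.6 K


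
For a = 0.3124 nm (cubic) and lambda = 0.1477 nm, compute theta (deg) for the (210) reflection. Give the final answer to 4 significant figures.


d = a / sqrt(h^2+k^2+l^2)
d = 0.3124 / sqrt(5) = 0.13971 nm
lambda = 2*d*sin(theta)  =>  sin(theta) = lambda / (2*d)
sin(theta) = 0.1477 / (2 * 0.13971) = 0.528597
theta = 31.91 deg


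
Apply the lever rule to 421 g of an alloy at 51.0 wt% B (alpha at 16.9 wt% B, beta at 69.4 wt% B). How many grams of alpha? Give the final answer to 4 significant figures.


f_alpha = (C_beta - C0) / (C_beta - C_alpha)
f_alpha = (69.4 - 51.0) / (69.4 - 16.9) = 0.350476
m_alpha = f_alpha * m_total = 0.350476 * 421 = 147.6 g


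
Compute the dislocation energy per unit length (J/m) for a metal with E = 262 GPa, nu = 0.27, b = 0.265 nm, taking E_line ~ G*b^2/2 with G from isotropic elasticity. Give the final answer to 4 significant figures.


Step 1: G = E / (2*(1+nu))
G = 262 / (2*(1+0.27)) = 103.15 GPa = 1.0315e+11 Pa
Step 2: E_line = G*b^2/2
b = 0.265 nm = 2.65e-10 m
E_line = 0.5 * 1.0315e+11 * (2.65e-10)^2 = 3.622e-09 J/m


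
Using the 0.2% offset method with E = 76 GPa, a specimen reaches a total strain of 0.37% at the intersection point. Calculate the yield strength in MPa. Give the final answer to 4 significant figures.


Offset strain = 0.002
Elastic strain at yield = total_strain - offset = 3.7e-03 - 0.002 = 1.7e-03
sigma_y = E * elastic_strain = 76000 * 1.7e-03
sigma_y = 129.2 MPa


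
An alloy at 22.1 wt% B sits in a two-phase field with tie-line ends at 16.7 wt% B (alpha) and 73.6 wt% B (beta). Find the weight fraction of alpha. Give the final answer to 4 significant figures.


f_alpha = (C_beta - C0) / (C_beta - C_alpha)
f_alpha = (73.6 - 22.1) / (73.6 - 16.7)
f_alpha = 0.9051


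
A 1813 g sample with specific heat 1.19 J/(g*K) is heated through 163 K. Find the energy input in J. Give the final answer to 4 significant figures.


Q = m * cp * dT
Q = 1813 * 1.19 * 163
Q = 351700 J


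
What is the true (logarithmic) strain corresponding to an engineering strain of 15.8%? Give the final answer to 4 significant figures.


epsilon_true = ln(1 + epsilon_eng)
epsilon_true = ln(1 + 0.158)
epsilon_true = 0.1467


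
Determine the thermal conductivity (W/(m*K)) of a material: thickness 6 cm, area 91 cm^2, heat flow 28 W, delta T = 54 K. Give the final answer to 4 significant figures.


k = Q*L / (A*dT)
L = 0.06 m, A = 9.1e-03 m^2
k = 28 * 0.06 / (9.1e-03 * 54)
k = 3.419 W/(m*K)


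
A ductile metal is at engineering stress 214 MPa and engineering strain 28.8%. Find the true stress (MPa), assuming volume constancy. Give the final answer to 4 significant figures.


sigma_true = sigma_eng * (1 + epsilon_eng)
sigma_true = 214 * (1 + 0.288)
sigma_true = 275.6 MPa


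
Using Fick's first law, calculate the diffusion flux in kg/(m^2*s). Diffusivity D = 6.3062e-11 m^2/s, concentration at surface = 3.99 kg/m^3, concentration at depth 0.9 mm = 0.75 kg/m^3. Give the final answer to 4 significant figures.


J = -D * (dC/dx) = D * (C1 - C2) / dx
J = 6.3062e-11 * (3.99 - 0.75) / 9e-04
J = 2.27e-07 kg/(m^2*s)


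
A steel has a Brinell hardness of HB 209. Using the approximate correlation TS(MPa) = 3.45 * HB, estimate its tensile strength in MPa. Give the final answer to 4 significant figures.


TS (MPa) = 3.45 * HB
TS = 3.45 * 209
TS = 721.1 MPa


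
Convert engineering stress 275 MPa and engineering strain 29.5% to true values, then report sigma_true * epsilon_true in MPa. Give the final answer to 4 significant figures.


sigma_true = sigma_eng * (1 + epsilon_eng)
sigma_true = 275 * (1 + 0.295) = 356.125 MPa
epsilon_true = ln(1 + epsilon_eng)
epsilon_true = ln(1 + 0.295) = 0.258511
sigma_true * epsilon_true = 356.125 * 0.258511 = 92.06 MPa


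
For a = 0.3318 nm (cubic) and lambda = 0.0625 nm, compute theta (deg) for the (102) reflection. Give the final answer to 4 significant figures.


d = a / sqrt(h^2+k^2+l^2)
d = 0.3318 / sqrt(5) = 0.148385 nm
lambda = 2*d*sin(theta)  =>  sin(theta) = lambda / (2*d)
sin(theta) = 0.0625 / (2 * 0.148385) = 0.2106
theta = 12.16 deg


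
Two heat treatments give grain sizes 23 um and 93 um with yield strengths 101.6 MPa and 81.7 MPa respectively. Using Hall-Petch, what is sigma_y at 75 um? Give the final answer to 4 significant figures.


sigma_y = sigma0 + k / sqrt(d)
1/sqrt(d1) = 1/sqrt(2.3e-05) = 208.514;  1/sqrt(d2) = 103.695
k = (sigma1 - sigma2) / (1/sqrt(d1) - 1/sqrt(d2)) = (101.6 - 81.7) / (208.514 - 103.695) = 0.189851 MPa*m^0.5
sigma0 = sigma1 - k/sqrt(d1) = 101.6 - 0.189851*208.514 = 62.0134 MPa
sigma_y(d3) = 62.0134 + 0.189851 / sqrt(7.5e-05) = 83.94 MPa


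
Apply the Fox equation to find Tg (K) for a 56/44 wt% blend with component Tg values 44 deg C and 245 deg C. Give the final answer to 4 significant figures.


1/Tg = w1/Tg1 + w2/Tg2 (in Kelvin)
Tg1 = 317.15 K, Tg2 = 518.15 K
1/Tg = 0.56/317.15 + 0.44/518.15
Tg = 382.4 K


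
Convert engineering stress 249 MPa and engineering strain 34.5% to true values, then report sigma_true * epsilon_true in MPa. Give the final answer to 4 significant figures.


sigma_true = sigma_eng * (1 + epsilon_eng)
sigma_true = 249 * (1 + 0.345) = 334.905 MPa
epsilon_true = ln(1 + epsilon_eng)
epsilon_true = ln(1 + 0.345) = 0.296394
sigma_true * epsilon_true = 334.905 * 0.296394 = 99.26 MPa


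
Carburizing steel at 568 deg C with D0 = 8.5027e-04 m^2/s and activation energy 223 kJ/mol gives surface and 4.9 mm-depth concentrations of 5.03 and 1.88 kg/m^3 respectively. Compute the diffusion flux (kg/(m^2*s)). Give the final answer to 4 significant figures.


Step 1: D = D0 * exp(-Qd/(R*T))
T = 568 + 273.15 = 841.15 K
D = 8.5027e-04 * exp(-223e3 / (8.314 * 841.15)) = 1.20493e-17 m^2/s
Step 2: J = D * (C1 - C2) / dx
J = 1.20493e-17 * (5.03 - 1.88) / 4.9e-03
J = 7.746e-15 kg/(m^2*s)


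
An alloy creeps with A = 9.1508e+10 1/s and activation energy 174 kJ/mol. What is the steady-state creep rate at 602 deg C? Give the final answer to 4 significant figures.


rate = A * exp(-Q / (R*T))
T = 602 + 273.15 = 875.15 K
rate = 9.1508e+10 * exp(-174e3 / (8.314 * 875.15))
rate = 3.764 1/s
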